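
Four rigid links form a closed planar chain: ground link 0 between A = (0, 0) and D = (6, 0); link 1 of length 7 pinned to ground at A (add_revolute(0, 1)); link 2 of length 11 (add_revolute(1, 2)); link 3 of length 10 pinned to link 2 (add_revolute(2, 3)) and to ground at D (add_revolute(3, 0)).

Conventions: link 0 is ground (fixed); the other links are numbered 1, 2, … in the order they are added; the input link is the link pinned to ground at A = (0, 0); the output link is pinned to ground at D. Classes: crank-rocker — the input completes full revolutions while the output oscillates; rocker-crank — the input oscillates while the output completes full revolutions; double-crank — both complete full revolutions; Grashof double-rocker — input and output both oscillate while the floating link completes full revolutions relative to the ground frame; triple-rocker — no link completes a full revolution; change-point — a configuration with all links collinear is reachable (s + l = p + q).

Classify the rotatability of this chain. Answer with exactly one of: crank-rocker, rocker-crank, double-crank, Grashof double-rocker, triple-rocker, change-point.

lengths: ground=6, input=7, coupler=11, output=10
sorted: s=6 (shortest), l=11 (longest), p+q=17
s + l = 17 vs p + q = 17
s + l = p + q → change-point (collinear configuration reachable)

change-point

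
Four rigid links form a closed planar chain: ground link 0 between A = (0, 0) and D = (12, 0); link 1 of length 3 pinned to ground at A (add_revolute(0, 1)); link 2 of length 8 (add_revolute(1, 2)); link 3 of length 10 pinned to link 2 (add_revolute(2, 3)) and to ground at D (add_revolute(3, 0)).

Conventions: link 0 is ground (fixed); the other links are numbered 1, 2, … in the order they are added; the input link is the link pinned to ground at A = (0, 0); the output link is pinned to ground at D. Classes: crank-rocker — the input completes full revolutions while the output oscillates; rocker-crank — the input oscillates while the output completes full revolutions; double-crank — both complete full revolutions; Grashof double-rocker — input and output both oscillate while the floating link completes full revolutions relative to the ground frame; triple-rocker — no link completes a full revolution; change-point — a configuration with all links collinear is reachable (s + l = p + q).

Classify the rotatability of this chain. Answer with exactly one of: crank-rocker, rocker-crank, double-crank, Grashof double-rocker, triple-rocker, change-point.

lengths: ground=12, input=3, coupler=8, output=10
sorted: s=3 (shortest), l=12 (longest), p+q=18
s + l = 15 vs p + q = 18
s + l < p + q (Grashof) with shortest = input link → crank-rocker

crank-rocker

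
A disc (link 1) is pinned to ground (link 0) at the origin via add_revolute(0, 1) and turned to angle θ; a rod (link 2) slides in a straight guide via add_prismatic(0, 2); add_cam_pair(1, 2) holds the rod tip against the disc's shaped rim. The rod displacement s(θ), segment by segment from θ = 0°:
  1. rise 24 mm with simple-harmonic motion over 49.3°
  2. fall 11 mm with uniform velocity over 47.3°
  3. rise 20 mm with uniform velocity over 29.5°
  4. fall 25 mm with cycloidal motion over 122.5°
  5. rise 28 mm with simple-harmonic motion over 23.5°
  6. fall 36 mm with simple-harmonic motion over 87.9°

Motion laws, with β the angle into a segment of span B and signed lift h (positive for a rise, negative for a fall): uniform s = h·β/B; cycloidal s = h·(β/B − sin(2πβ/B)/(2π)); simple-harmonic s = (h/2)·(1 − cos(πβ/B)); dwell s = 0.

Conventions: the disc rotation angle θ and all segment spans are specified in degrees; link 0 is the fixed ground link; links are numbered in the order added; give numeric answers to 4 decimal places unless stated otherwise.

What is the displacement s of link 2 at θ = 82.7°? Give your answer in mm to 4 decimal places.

segment 1 (0° to 49.3°, simple-harmonic, h = 24) is passed completely: s = 0.0000 + (24) = 24.0000
θ = 82.7° falls in segment 2 (49.3° to 96.6°, uniform, h = -11): β = 82.7 − 49.3 = 33.4°, B = 47.3°; Δs = -11·33.4/47.3 = -7.7674; s = 24.0000 − 7.7674 = 16.2326

16.2326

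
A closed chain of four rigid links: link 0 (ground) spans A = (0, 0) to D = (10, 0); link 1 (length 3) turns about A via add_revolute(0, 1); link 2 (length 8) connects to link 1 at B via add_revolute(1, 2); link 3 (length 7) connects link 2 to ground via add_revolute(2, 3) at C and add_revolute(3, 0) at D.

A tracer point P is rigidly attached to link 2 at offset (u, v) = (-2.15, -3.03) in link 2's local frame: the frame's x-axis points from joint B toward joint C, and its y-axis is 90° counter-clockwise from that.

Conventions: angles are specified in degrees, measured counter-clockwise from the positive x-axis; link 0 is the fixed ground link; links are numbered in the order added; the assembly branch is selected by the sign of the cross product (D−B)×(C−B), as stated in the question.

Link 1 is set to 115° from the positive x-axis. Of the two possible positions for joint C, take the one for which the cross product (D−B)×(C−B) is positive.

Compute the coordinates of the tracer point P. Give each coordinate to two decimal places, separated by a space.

A=(0,0), D=(10.00,0)
B = A + 3.00·(cos115°, sin115°) = (-1.2679, 2.7189)
|BD| = 11.5913
circle(B,8.00) ∩ circle(D,7.00): a=6.4427, h=4.7426
  candidates: C₊=(6.1075,5.8179) cross=54.972; C₋=(3.8826,-3.4026) cross=-54.972
  branch + wants cross > 0 → take C=(6.1075,5.8179) (cross=54.972)
ex = (C−B)/|BC| = (0.9219,0.3874); ey = (-0.3874,0.9219)
P = B + -2.15·ex + -3.03·ey = (-2.0762,-0.9074)

-2.08 -0.91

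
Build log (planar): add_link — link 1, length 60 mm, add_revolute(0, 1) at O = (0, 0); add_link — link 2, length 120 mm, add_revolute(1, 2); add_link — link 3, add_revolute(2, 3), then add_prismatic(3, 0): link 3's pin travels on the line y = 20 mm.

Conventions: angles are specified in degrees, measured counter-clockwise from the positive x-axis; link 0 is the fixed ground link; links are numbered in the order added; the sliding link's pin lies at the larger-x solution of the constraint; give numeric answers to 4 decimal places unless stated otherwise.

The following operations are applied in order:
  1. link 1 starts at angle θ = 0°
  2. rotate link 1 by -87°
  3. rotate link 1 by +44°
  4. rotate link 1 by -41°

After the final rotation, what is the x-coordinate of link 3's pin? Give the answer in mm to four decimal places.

geometry: r = 60 mm, L = 120 mm, e = 20 mm; θ starts at 0°
rotate link 1 by -87°: θ ← 0° -87° = -87°
rotate link 1 by +44°: θ ← -87° +44° = -43°
rotate link 1 by -41°: θ ← -43° -41° = -84°
crank pin P = (r cos θ, r sin θ) = (6.271708, -59.671314)
h = r sin θ − e = -59.671314 − 20 = -79.671314
x = r cos θ + √(L² − h²) = 6.271708 + 89.735622 = 96.007329

96.0073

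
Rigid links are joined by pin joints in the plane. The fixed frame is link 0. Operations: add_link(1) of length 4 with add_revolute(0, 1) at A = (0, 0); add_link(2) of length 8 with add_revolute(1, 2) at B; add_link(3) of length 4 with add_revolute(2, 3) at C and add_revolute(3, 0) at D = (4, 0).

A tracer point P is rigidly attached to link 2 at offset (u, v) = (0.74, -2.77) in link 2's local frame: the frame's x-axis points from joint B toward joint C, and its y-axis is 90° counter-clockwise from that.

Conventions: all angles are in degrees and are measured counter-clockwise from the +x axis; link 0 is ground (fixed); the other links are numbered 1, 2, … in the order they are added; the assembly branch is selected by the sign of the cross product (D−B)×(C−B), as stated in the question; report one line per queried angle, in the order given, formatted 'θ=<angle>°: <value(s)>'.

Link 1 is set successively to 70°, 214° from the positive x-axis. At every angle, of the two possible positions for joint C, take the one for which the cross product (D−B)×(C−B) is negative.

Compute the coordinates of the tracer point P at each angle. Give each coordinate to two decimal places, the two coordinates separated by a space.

A=(0,0), D=(4.00,0)
θ=70°: B = A + 4.00·(cos70°, sin70°) = (1.3681, 3.7588)
θ=70°: |BD| = 4.5886
θ=70°: circle(B,8.00) ∩ circle(D,4.00): a=7.5246, h=2.7166
θ=70°:   candidates: C₊=(7.9093,-0.8469) cross=12.465; C₋=(3.4588,-3.9632) cross=-12.465
θ=70°:   branch - wants cross < 0 → take C=(3.4588,-3.9632) (cross=-12.465)
θ=70°: ex = (C−B)/|BC| = (0.2613,-0.9652); ey = (0.9652,0.2613)
θ=70°: P = B + 0.74·ex + -2.77·ey = (-1.1123,2.3206)
θ=214°: B = A + 4.00·(cos214°, sin214°) = (-3.3162, -2.2368)
θ=214°: |BD| = 7.6504
θ=214°: circle(B,8.00) ∩ circle(D,4.00): a=6.9623, h=3.9404
θ=214°:   candidates: C₊=(2.1899,3.5670) cross=30.146; C₋=(4.4940,-3.9694) cross=-30.146
θ=214°:   branch - wants cross < 0 → take C=(4.4940,-3.9694) (cross=-30.146)
θ=214°: ex = (C−B)/|BC| = (0.9763,-0.2166); ey = (0.2166,0.9763)
θ=214°: P = B + 0.74·ex + -2.77·ey = (-3.1936,-5.1013)

θ=70°: -1.11 2.32
θ=214°: -3.19 -5.10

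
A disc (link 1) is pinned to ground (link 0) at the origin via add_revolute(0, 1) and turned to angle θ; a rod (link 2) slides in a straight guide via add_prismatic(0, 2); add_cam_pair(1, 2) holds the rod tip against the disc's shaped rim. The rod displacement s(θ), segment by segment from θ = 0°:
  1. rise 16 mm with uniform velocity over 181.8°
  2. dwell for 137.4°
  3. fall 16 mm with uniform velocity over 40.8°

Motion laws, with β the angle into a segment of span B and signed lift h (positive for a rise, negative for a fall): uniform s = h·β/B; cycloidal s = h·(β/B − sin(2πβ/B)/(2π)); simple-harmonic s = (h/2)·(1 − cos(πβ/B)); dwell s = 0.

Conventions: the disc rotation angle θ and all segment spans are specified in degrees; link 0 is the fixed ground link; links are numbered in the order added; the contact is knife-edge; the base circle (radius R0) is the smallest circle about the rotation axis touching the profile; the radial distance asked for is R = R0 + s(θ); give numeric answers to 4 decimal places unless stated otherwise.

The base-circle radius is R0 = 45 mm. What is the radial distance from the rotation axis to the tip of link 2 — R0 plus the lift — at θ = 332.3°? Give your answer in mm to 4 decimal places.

segment 1 (0° to 181.8°, uniform, h = 16) is passed completely: s = 0.0000 + (16) = 16.0000
segment 2 (181.8° to 319.2°, dwell): s unchanged at 16.0000
θ = 332.3° falls in segment 3 (319.2° to 360°, uniform, h = -16): β = 332.3 − 319.2 = 13.1°, B = 40.8°; Δs = -16·13.1/40.8 = -5.1373; s = 16.0000 − 5.1373 = 10.8627
R = R0 + s = 45 + 10.8627 = 55.8627

55.8627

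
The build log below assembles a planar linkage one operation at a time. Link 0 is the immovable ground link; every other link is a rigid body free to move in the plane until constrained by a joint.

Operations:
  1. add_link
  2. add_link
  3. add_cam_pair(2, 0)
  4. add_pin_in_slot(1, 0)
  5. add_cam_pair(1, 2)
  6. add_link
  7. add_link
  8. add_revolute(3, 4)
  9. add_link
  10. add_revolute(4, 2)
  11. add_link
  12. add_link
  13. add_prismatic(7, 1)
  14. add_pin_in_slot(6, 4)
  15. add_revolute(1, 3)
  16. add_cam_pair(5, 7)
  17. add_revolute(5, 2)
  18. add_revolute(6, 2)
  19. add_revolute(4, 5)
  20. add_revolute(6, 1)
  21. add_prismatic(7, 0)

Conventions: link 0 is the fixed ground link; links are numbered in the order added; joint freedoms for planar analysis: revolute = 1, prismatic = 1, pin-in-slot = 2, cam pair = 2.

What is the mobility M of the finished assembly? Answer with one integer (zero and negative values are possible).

ground; <1,0,0>
#1 <2,0,0>
#2 <3,0,0>
C:2↔0 J2 <3,0,1>
PS:1↔0 J2 <3,0,2>
C:1↔2 J2 <3,0,3>
#3 <4,0,3>
#4 <5,0,3>
R:3↔4 J1 <5,1,3>
#5 <6,1,3>
R:4↔2 J1 <6,2,3>
#6 <7,2,3>
#7 <8,2,3>
P:7↔1 J1 <8,3,3>
PS:6↔4 J2 <8,3,4>
R:1↔3 J1 <8,4,4>
C:5↔7 J2 <8,4,5>
R:5↔2 J1 <8,5,5>
R:6↔2 J1 <8,6,5>
R:4↔5 J1 <8,7,5>
R:6↔1 J1 <8,8,5>
P:7↔0 J1 <8,9,5>
3×7 − 2×9 − 1×5 = -2

M = -2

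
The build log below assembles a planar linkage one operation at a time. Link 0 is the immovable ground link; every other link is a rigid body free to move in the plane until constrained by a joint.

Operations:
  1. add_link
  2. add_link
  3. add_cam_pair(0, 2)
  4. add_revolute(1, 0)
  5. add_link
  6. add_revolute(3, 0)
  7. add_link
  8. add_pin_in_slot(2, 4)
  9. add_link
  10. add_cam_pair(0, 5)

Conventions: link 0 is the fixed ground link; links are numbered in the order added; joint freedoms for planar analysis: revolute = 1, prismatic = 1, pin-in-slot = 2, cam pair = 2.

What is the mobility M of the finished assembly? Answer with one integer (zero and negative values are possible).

link 0 = ground. State L|J1|J2 = 1|0|0
+link1  2|0|0
+link2  3|0|0
C(0,2) f=2→J2  3|0|1
R(1,0) f=1→J1  3|1|1
+link3  4|1|1
R(3,0) f=1→J1  4|2|1
+link4  5|2|1
PS(2,4) f=2→J2  5|2|2
+link5  6|2|2
C(0,5) f=2→J2  6|2|3
M = 3(6−1)−2·2−3 = 15−4−3 = 8

M = 8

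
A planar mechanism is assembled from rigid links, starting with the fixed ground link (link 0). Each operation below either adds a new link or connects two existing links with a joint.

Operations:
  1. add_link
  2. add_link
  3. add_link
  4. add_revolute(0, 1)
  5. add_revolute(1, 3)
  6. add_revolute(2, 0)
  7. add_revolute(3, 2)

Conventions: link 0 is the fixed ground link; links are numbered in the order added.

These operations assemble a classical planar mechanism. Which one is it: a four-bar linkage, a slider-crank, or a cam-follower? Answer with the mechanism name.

links: 4 (incl. ground); joints: 4 revolute, 0 prismatic, 0 higher (cam) pair, forming one closed loop
4 links in a single 4R loop → four-bar linkage

four-bar linkage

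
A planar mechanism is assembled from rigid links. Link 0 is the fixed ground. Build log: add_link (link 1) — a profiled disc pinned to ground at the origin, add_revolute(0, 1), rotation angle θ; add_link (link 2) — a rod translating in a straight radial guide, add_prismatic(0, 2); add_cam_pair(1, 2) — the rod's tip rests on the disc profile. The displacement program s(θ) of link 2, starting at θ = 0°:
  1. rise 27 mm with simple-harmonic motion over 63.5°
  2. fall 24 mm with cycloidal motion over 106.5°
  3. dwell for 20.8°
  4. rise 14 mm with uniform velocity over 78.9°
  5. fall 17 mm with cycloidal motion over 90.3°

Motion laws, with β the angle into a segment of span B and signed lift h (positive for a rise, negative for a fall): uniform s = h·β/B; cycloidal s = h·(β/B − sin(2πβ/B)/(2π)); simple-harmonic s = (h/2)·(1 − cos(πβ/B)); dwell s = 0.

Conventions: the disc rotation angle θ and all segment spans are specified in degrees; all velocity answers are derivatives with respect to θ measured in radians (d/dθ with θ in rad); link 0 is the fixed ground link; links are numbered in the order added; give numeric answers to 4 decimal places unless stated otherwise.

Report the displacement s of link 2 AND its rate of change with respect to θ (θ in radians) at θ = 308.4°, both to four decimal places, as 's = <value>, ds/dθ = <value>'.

seg 1 [0°–63.5°] simple-harmonic, h=27: full span → s += 27 → s = 27.0000
seg 2 [63.5°–170°] cycloidal, h=-24: full span → s += -24 → s = 3.0000
seg 3 [170°–190.8°] dwell: s stays 3.0000
seg 4 [190.8°–269.7°] uniform, h=14: full span → s += 14 → s = 17.0000
seg 5 [269.7°–360°] cycloidal, h=-17: θ=308.4° here. β=38.7, B=90.3. -17·(0.4286 − sin(2π·0.4286)/(2π)) = -6.1118 → s = 10.8882
velocity in seg [269.7°–360°] (cycloidal), θ in radians: β = 38.7° = 0.6754 rad, B = 90.3° = 1.5760 rad; ds/dθ = (h/B)(1 − cos(2πβ/B)) = ((-17)/1.5760)(1 − cos(2π·0.4286)) = -20.504954 mm/rad

s = 10.8882, ds/dθ = -20.5050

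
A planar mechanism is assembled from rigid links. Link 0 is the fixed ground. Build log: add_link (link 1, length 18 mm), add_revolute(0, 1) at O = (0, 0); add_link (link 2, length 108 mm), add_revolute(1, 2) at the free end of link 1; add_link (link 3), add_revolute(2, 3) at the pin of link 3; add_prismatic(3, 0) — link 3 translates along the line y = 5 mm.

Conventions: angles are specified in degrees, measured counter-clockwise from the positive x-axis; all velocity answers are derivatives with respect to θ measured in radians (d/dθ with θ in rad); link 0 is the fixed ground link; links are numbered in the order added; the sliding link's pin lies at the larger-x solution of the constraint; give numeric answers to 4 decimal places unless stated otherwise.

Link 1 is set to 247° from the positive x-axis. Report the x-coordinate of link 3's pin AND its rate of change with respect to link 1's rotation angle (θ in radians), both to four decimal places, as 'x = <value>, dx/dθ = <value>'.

geometry: r = 18 mm, L = 108 mm, e = 5 mm
crank pin P = (r cos θ, r sin θ) = (-7.033160, -16.569087)
h = r sin θ − e = -16.569087 − 5 = -21.569087
x = r cos θ + √(L² − h²) = -7.033160 + 105.824262 = 98.791102
dx/dθ = −r sin θ − h·r cos θ/√(L² − h²) (θ in radians; h = -21.569087) = 15.135590

x = 98.7911, dx/dθ = 15.1356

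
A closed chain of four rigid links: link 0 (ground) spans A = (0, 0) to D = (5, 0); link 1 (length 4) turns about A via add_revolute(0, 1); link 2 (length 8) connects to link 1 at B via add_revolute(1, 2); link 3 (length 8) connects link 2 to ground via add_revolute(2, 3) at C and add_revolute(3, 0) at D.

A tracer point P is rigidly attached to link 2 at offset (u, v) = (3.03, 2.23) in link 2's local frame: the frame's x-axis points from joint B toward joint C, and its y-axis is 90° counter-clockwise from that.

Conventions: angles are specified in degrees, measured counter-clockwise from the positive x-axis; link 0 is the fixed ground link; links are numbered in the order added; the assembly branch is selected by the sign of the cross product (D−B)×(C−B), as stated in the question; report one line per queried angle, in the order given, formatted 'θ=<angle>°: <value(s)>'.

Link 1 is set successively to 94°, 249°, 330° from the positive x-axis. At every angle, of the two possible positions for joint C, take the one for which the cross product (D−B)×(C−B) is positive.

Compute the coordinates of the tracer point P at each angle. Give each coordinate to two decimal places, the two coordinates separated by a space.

A=(0,0), D=(5.00,0)
θ=94°: B = A + 4.00·(cos94°, sin94°) = (-0.2790, 3.9903)
θ=94°: |BD| = 6.6174
θ=94°: circle(B,8.00) ∩ circle(D,8.00): a=3.3087, h=7.2837
θ=94°:   candidates: C₊=(6.7525,7.8057) cross=48.199; C₋=(-2.0315,-3.8154) cross=-48.199
θ=94°:   branch + wants cross > 0 → take C=(6.7525,7.8057) (cross=48.199)
θ=94°: ex = (C−B)/|BC| = (0.8789,0.4769); ey = (-0.4769,0.8789)
θ=94°: P = B + 3.03·ex + 2.23·ey = (1.3206,7.3954)
θ=249°: B = A + 4.00·(cos249°, sin249°) = (-1.4335, -3.7343)
θ=249°: |BD| = 7.4387
θ=249°: circle(B,8.00) ∩ circle(D,8.00): a=3.7194, h=7.0828
θ=249°:   candidates: C₊=(-1.7724,4.2585) cross=52.687; C₋=(5.3389,-7.9928) cross=-52.687
θ=249°:   branch + wants cross > 0 → take C=(-1.7724,4.2585) (cross=52.687)
θ=249°: ex = (C−B)/|BC| = (-0.0424,0.9991); ey = (-0.9991,-0.0424)
θ=249°: P = B + 3.03·ex + 2.23·ey = (-3.7898,-0.8015)
θ=330°: B = A + 4.00·(cos330°, sin330°) = (3.4641, -2.0000)
θ=330°: |BD| = 2.5217
θ=330°: circle(B,8.00) ∩ circle(D,8.00): a=1.2609, h=7.9000
θ=330°:   candidates: C₊=(-2.0336,3.8117) cross=19.921; C₋=(10.4977,-5.8117) cross=-19.921
θ=330°:   branch + wants cross > 0 → take C=(-2.0336,3.8117) (cross=19.921)
θ=330°: ex = (C−B)/|BC| = (-0.6872,0.7265); ey = (-0.7265,-0.6872)
θ=330°: P = B + 3.03·ex + 2.23·ey = (-0.2381,-1.3313)

θ=94°: 1.32 7.40
θ=249°: -3.79 -0.80
θ=330°: -0.24 -1.33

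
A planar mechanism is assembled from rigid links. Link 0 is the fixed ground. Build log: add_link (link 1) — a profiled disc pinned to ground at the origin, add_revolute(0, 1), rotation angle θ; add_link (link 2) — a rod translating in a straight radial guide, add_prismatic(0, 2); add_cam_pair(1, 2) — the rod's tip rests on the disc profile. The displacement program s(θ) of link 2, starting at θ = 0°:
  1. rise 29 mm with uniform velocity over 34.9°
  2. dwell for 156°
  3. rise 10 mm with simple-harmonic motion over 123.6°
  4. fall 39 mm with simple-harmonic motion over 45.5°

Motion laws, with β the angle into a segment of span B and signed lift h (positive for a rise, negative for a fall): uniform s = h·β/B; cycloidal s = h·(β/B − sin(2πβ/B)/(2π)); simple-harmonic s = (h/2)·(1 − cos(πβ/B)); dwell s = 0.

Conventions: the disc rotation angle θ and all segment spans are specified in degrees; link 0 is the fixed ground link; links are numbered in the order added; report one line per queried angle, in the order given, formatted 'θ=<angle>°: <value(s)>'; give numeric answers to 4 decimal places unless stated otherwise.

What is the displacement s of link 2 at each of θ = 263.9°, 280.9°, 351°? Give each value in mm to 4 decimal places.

seg 1 [0°–34.9°] uniform, h=29: full span → s += 29 → s = 29.0000
seg 2 [34.9°–190.9°] dwell: s stays 29.0000
seg 3 [190.9°–314.5°] simple-harmonic, h=10: θ=263.9° here. β=73, B=123.6. 10/2·(1 − cos(π·0.5906)) = 6.4042 → s = 35.4042
seg 3 [190.9°–314.5°] simple-harmonic, h=10: θ=280.9° here. β=90, B=123.6. 10/2·(1 − cos(π·0.7282)) = 8.2848 → s = 37.2848
seg 3 [190.9°–314.5°] simple-harmonic, h=10: full span → s += 10 → s = 39.0000
seg 4 [314.5°–360°] simple-harmonic, h=-39: θ=351° here. β=36.5, B=45.5. -39/2·(1 − cos(π·0.8022)) = -35.3546 → s = 3.6454

θ=263.9°: 35.4042
θ=280.9°: 37.2848
θ=351°: 3.6454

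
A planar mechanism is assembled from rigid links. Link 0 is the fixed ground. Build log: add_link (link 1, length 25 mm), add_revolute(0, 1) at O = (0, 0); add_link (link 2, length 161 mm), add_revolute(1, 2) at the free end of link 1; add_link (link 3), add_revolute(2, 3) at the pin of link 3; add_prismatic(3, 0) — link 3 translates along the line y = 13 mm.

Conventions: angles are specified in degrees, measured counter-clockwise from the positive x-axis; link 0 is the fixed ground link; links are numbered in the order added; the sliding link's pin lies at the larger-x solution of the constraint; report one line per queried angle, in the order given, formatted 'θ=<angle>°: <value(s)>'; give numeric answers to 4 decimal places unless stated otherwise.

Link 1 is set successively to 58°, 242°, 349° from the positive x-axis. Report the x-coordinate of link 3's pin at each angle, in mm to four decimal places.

geometry: r = 25 mm, L = 161 mm, e = 13 mm
θ=58°: crank pin P = (r cos θ, r sin θ) = (13.247982, 21.201202)
θ=58°: h = r sin θ − e = 21.201202 − 13 = 8.201202
θ=58°: x = r cos θ + √(L² − h²) = 13.247982 + 160.790983 = 174.038965
θ=242°: crank pin P = (r cos θ, r sin θ) = (-11.736789, -22.073690)
θ=242°: h = r sin θ − e = -22.073690 − 13 = -35.073690
θ=242°: x = r cos θ + √(L² − h²) = -11.736789 + 157.133180 = 145.396391
θ=349°: crank pin P = (r cos θ, r sin θ) = (24.540680, -4.770225)
θ=349°: h = r sin θ − e = -4.770225 − 13 = -17.770225
θ=349°: x = r cos θ + √(L² − h²) = 24.540680 + 160.016309 = 184.556988

θ=58°: 174.0390
θ=242°: 145.3964
θ=349°: 184.5570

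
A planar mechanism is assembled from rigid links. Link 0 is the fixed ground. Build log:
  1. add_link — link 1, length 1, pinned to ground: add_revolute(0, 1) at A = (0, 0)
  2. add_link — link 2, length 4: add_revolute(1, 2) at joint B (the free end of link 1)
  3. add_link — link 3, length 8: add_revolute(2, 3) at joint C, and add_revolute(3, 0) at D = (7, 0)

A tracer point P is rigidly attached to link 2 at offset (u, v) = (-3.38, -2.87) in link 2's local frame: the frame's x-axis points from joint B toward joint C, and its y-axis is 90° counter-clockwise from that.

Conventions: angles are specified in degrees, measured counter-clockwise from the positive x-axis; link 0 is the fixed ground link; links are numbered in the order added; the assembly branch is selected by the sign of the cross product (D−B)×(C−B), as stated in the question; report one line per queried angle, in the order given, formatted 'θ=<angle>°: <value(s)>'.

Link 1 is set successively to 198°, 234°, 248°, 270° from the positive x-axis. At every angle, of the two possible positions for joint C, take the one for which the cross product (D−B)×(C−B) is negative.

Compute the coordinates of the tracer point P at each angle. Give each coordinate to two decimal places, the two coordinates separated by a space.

A=(0,0), D=(7.00,0)
θ=198°: B = A + 1.00·(cos198°, sin198°) = (-0.9511, -0.3090)
θ=198°: |BD| = 7.9571
θ=198°: circle(B,4.00) ∩ circle(D,8.00): a=0.9623, h=3.8825
θ=198°:   candidates: C₊=(-0.1402,3.6079) cross=30.893; C₋=(0.1613,-4.1512) cross=-30.893
θ=198°:   branch - wants cross < 0 → take C=(0.1613,-4.1512) (cross=-30.893)
θ=198°: ex = (C−B)/|BC| = (0.2781,-0.9606); ey = (0.9606,0.2781)
θ=198°: P = B + -3.38·ex + -2.87·ey = (-4.6478,2.1395)
θ=234°: B = A + 1.00·(cos234°, sin234°) = (-0.5878, -0.8090)
θ=234°: |BD| = 7.6308
θ=234°: circle(B,4.00) ∩ circle(D,8.00): a=0.6702, h=3.9434
θ=234°:   candidates: C₊=(-0.3394,3.1833) cross=30.092; C₋=(0.4968,-4.6592) cross=-30.092
θ=234°:   branch - wants cross < 0 → take C=(0.4968,-4.6592) (cross=-30.092)
θ=234°: ex = (C−B)/|BC| = (0.2711,-0.9625); ey = (0.9625,0.2711)
θ=234°: P = B + -3.38·ex + -2.87·ey = (-4.2667,1.6662)
θ=248°: B = A + 1.00·(cos248°, sin248°) = (-0.3746, -0.9272)
θ=248°: |BD| = 7.4327
θ=248°: circle(B,4.00) ∩ circle(D,8.00): a=0.4873, h=3.9702
θ=248°:   candidates: C₊=(-0.3863,3.0728) cross=29.509; C₋=(0.6042,-4.8056) cross=-29.509
θ=248°:   branch - wants cross < 0 → take C=(0.6042,-4.8056) (cross=-29.509)
θ=248°: ex = (C−B)/|BC| = (0.2447,-0.9696); ey = (0.9696,0.2447)
θ=248°: P = B + -3.38·ex + -2.87·ey = (-3.9844,1.6478)
θ=270°: B = A + 1.00·(cos270°, sin270°) = (-0.0000, -1.0000)
θ=270°: |BD| = 7.0711
θ=270°: circle(B,4.00) ∩ circle(D,8.00): a=0.1414, h=3.9975
θ=270°:   candidates: C₊=(-0.4253,2.9773) cross=28.267; C₋=(0.7053,-4.9373) cross=-28.267
θ=270°:   branch - wants cross < 0 → take C=(0.7053,-4.9373) (cross=-28.267)
θ=270°: ex = (C−B)/|BC| = (0.1763,-0.9843); ey = (0.9843,0.1763)
θ=270°: P = B + -3.38·ex + -2.87·ey = (-3.4210,1.8210)

θ=198°: -4.65 2.14
θ=234°: -4.27 1.67
θ=248°: -3.98 1.65
θ=270°: -3.42 1.82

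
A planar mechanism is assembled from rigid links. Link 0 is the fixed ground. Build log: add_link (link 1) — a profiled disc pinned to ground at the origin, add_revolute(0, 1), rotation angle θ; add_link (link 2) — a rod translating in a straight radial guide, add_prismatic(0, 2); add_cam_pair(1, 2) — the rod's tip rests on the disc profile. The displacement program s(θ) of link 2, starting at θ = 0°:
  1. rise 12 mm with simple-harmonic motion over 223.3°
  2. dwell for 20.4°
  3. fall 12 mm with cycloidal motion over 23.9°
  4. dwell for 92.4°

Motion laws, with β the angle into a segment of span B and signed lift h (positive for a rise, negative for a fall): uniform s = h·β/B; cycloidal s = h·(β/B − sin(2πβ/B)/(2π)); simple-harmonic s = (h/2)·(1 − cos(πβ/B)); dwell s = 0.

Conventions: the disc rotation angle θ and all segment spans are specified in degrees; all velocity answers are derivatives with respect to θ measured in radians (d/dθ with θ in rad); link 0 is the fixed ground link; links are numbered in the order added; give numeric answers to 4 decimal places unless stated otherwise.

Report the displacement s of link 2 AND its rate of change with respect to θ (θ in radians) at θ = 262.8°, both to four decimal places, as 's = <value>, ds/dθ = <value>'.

seg 1 [0°–223.3°] simple-harmonic, h=12: full span → s += 12 → s = 12.0000
seg 2 [223.3°–243.7°] dwell: s stays 12.0000
seg 3 [243.7°–267.6°] cycloidal, h=-12: θ=262.8° here. β=19.1, B=23.9. -12·(0.7992 − sin(2π·0.7992)/(2π)) = -11.4094 → s = 0.5906
velocity in seg [243.7°–267.6°] (cycloidal), θ in radians: β = 19.1° = 0.3334 rad, B = 23.9° = 0.4171 rad; ds/dθ = (h/B)(1 − cos(2πβ/B)) = ((-12)/0.4171)(1 − cos(2π·0.7992)) = -20.022007 mm/rad

s = 0.5906, ds/dθ = -20.0220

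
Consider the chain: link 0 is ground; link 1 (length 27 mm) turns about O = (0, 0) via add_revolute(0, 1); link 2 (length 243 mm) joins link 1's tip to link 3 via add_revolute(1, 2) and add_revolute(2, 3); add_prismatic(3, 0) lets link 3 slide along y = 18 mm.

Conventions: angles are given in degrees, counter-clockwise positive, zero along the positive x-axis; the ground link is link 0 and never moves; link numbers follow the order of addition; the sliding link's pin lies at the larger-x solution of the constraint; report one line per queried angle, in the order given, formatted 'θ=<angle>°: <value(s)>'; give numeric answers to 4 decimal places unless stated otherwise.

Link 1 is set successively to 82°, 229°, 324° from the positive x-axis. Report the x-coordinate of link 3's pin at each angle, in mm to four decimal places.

geometry: r = 27 mm, L = 243 mm, e = 18 mm
θ=82°: crank pin P = (r cos θ, r sin θ) = (3.757674, 26.737238)
θ=82°: h = r sin θ − e = 26.737238 − 18 = 8.737238
θ=82°: x = r cos θ + √(L² − h²) = 3.757674 + 242.842872 = 246.600546
θ=229°: crank pin P = (r cos θ, r sin θ) = (-17.713594, -20.377159)
θ=229°: h = r sin θ − e = -20.377159 − 18 = -38.377159
θ=229°: x = r cos θ + √(L² − h²) = -17.713594 + 239.950398 = 222.236805
θ=324°: crank pin P = (r cos θ, r sin θ) = (21.843459, -15.870202)
θ=324°: h = r sin θ − e = -15.870202 − 18 = -33.870202
θ=324°: x = r cos θ + √(L² − h²) = 21.843459 + 240.627948 = 262.471407

θ=82°: 246.6005
θ=229°: 222.2368
θ=324°: 262.4714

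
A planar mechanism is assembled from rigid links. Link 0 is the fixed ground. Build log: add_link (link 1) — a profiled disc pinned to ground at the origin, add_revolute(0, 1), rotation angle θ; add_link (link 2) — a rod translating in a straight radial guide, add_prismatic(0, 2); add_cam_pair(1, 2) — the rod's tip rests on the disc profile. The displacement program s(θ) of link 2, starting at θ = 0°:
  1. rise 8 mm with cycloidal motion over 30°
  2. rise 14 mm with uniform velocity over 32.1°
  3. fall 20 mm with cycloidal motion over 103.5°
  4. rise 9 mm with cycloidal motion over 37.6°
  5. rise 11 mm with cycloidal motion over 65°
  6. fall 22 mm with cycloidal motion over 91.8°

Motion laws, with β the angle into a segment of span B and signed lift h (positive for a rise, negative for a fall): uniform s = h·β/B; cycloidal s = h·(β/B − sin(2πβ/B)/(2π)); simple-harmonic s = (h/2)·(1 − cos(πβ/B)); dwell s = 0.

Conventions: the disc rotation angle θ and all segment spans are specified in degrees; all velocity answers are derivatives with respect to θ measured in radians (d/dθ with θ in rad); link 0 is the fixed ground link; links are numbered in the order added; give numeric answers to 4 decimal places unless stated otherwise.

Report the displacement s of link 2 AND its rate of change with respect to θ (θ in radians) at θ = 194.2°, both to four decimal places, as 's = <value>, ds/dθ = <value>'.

seg 1 [0°–30°] cycloidal, h=8: full span → s += 8 → s = 8.0000
seg 2 [30°–62.1°] uniform, h=14: full span → s += 14 → s = 22.0000
seg 3 [62.1°–165.6°] cycloidal, h=-20: full span → s += -20 → s = 2.0000
seg 4 [165.6°–203.2°] cycloidal, h=9: θ=194.2° here. β=28.6, B=37.6. 9·(0.7606 − sin(2π·0.7606)/(2π)) = 8.2749 → s = 10.2749
velocity in seg [165.6°–203.2°] (cycloidal), θ in radians: β = 28.6° = 0.4992 rad, B = 37.6° = 0.6562 rad; ds/dθ = (h/B)(1 − cos(2πβ/B)) = (9/0.6562)(1 − cos(2π·0.7606)) = 12.798393 mm/rad

s = 10.2749, ds/dθ = 12.7984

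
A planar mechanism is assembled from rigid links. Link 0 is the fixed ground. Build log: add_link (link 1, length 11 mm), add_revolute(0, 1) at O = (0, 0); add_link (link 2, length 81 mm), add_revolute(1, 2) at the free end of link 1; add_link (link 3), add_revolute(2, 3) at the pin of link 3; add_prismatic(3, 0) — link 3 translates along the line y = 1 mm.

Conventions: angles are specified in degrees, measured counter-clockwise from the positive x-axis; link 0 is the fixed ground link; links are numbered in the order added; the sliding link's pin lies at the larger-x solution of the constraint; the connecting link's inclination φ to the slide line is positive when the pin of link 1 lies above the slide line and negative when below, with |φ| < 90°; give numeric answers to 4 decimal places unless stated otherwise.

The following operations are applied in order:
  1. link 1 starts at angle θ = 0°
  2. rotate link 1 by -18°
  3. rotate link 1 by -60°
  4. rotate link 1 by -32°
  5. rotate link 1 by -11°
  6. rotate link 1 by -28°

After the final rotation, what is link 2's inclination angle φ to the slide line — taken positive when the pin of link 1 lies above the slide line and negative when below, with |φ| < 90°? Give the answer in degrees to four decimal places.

geometry: r = 11 mm, L = 81 mm, e = 1 mm; θ starts at 0°
rotate link 1 by -18°: θ ← 0° -18° = -18°
rotate link 1 by -60°: θ ← -18° -60° = -78°
rotate link 1 by -32°: θ ← -78° -32° = -110°
rotate link 1 by -11°: θ ← -110° -11° = -121°
rotate link 1 by -28°: θ ← -121° -28° = -149°
h = r sin θ − e = -5.665419 − 1 = -6.665419
sin φ = h / L = -6.665419 / 81 = -0.08228912
φ = arcsin(-0.08228912) = -4.720157°

-4.7202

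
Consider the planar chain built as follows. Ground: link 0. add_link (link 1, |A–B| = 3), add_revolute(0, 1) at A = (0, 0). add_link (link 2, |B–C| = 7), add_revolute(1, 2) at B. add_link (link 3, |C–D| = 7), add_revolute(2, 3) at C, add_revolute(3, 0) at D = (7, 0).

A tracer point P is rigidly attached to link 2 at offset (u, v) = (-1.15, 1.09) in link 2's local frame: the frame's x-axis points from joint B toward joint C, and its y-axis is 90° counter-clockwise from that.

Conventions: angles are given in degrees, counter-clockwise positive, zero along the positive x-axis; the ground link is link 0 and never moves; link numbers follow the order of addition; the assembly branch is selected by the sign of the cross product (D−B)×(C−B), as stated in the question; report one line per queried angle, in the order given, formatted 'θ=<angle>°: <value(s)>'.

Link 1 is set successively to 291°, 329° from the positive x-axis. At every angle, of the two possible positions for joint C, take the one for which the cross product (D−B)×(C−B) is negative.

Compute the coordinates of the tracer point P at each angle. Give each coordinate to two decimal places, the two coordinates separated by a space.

A=(0,0), D=(7.00,0)
θ=291°: B = A + 3.00·(cos291°, sin291°) = (1.0751, -2.8007)
θ=291°: |BD| = 6.5535
θ=291°: circle(B,7.00) ∩ circle(D,7.00): a=3.2768, h=6.1857
θ=291°:   candidates: C₊=(1.3940,4.1920) cross=40.538; C₋=(6.6811,-6.9927) cross=-40.538
θ=291°:   branch - wants cross < 0 → take C=(6.6811,-6.9927) (cross=-40.538)
θ=291°: ex = (C−B)/|BC| = (0.8009,-0.5989); ey = (0.5989,0.8009)
θ=291°: P = B + -1.15·ex + 1.09·ey = (0.8069,-1.2391)
θ=329°: B = A + 3.00·(cos329°, sin329°) = (2.5715, -1.5451)
θ=329°: |BD| = 4.6903
θ=329°: circle(B,7.00) ∩ circle(D,7.00): a=2.3452, h=6.5955
θ=329°:   candidates: C₊=(2.6130,5.4548) cross=30.935; C₋=(6.9585,-6.9999) cross=-30.935
θ=329°:   branch - wants cross < 0 → take C=(6.9585,-6.9999) (cross=-30.935)
θ=329°: ex = (C−B)/|BC| = (0.6267,-0.7793); ey = (0.7793,0.6267)
θ=329°: P = B + -1.15·ex + 1.09·ey = (2.7002,0.0341)

θ=291°: 0.81 -1.24
θ=329°: 2.70 0.03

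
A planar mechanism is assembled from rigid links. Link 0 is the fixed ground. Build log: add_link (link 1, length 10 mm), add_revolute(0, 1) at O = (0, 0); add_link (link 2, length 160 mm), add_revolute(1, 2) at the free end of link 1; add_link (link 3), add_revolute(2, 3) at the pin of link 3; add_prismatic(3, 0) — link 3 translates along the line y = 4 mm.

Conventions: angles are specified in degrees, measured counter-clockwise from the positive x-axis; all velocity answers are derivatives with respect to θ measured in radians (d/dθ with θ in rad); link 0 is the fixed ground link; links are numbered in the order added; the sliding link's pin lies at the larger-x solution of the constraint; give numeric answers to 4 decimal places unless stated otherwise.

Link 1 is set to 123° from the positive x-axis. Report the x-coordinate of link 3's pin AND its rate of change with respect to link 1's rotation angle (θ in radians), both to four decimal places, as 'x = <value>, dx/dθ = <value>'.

geometry: r = 10 mm, L = 160 mm, e = 4 mm
crank pin P = (r cos θ, r sin θ) = (-5.446390, 8.386706)
h = r sin θ − e = 8.386706 − 4 = 4.386706
x = r cos θ + √(L² − h²) = -5.446390 + 159.939854 = 154.493463
dx/dθ = −r sin θ − h·r cos θ/√(L² − h²) (θ in radians; h = 4.386706) = -8.237326

x = 154.4935, dx/dθ = -8.2373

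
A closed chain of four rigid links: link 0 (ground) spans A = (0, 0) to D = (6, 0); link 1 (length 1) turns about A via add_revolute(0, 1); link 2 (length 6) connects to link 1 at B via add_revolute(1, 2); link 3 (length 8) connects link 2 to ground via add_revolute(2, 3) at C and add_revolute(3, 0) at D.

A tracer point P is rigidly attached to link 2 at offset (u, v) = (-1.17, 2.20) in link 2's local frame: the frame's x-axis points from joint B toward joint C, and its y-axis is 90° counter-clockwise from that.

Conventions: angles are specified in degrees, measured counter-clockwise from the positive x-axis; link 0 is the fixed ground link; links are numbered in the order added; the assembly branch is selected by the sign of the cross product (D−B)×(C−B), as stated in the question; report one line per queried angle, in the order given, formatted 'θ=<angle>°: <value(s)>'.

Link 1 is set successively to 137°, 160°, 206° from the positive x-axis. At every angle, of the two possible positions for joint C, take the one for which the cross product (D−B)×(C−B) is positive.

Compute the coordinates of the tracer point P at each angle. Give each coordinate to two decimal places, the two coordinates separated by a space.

A=(0,0), D=(6.00,0)
θ=137°: B = A + 1.00·(cos137°, sin137°) = (-0.7314, 0.6820)
θ=137°: |BD| = 6.7658
θ=137°: circle(B,6.00) ∩ circle(D,8.00): a=1.3137, h=5.8544
θ=137°:   candidates: C₊=(1.1658,6.3742) cross=39.610; C₋=(-0.0145,-5.2750) cross=-39.610
θ=137°:   branch + wants cross > 0 → take C=(1.1658,6.3742) (cross=39.610)
θ=137°: ex = (C−B)/|BC| = (0.3162,0.9487); ey = (-0.9487,0.3162)
θ=137°: P = B + -1.17·ex + 2.20·ey = (-3.1884,0.2676)
θ=160°: B = A + 1.00·(cos160°, sin160°) = (-0.9397, 0.3420)
θ=160°: |BD| = 6.9481
θ=160°: circle(B,6.00) ∩ circle(D,8.00): a=1.4591, h=5.8199
θ=160°:   candidates: C₊=(0.8041,6.0830) cross=40.437; C₋=(0.2312,-5.5426) cross=-40.437
θ=160°:   branch + wants cross > 0 → take C=(0.8041,6.0830) (cross=40.437)
θ=160°: ex = (C−B)/|BC| = (0.2906,0.9568); ey = (-0.9568,0.2906)
θ=160°: P = B + -1.17·ex + 2.20·ey = (-3.3848,-0.1381)
θ=206°: B = A + 1.00·(cos206°, sin206°) = (-0.8988, -0.4384)
θ=206°: |BD| = 6.9127
θ=206°: circle(B,6.00) ∩ circle(D,8.00): a=1.4311, h=5.8268
θ=206°:   candidates: C₊=(0.1599,5.4675) cross=40.279; C₋=(0.8989,-6.1627) cross=-40.279
θ=206°:   branch + wants cross > 0 → take C=(0.1599,5.4675) (cross=40.279)
θ=206°: ex = (C−B)/|BC| = (0.1765,0.9843); ey = (-0.9843,0.1765)
θ=206°: P = B + -1.17·ex + 2.20·ey = (-3.2707,-1.2018)

θ=137°: -3.19 0.27
θ=160°: -3.38 -0.14
θ=206°: -3.27 -1.20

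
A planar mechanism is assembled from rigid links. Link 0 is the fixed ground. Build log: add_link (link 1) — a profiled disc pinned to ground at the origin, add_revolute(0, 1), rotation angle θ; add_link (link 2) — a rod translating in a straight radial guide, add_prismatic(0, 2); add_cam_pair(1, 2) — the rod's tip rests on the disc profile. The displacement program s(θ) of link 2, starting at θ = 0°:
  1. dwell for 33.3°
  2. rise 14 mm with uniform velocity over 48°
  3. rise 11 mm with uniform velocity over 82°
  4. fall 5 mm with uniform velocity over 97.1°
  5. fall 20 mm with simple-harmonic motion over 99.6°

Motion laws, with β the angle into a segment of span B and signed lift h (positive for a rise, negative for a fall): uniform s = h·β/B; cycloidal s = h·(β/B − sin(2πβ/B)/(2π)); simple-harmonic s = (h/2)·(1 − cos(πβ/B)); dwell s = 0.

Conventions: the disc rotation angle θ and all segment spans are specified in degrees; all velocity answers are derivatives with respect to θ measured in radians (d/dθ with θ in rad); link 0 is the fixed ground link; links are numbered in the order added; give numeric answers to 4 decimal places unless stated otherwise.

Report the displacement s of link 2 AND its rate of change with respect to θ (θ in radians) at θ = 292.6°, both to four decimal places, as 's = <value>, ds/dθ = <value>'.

seg 1 [0°–33.3°] dwell: s stays 0.0000
seg 2 [33.3°–81.3°] uniform, h=14: full span → s += 14 → s = 14.0000
seg 3 [81.3°–163.3°] uniform, h=11: full span → s += 11 → s = 25.0000
seg 4 [163.3°–260.4°] uniform, h=-5: full span → s += -5 → s = 20.0000
seg 5 [260.4°–360°] simple-harmonic, h=-20: θ=292.6° here. β=32.2, B=99.6. -20/2·(1 − cos(π·0.3233)) = -4.7294 → s = 15.2706
velocity in seg [260.4°–360°] (simple-harmonic), θ in radians: β = 32.2° = 0.5620 rad, B = 99.6° = 1.7383 rad; ds/dθ = (πh/(2B)) sin(πβ/B) = (π·(-20)/(2·1.7383)) sin(π·0.3233) = -15.358305 mm/rad

s = 15.2706, ds/dθ = -15.3583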